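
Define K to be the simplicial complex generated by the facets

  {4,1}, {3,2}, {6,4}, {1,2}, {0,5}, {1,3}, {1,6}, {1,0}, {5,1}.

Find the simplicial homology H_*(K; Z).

H_0 = Z,  H_1 = Z^3.

We work with the vertex ordering 0 < 1 < 2 < 3 < 4 < 5 < 6. The simplices of K, each written with vertices in increasing order, are:

  0-simplices (7): [0], [1], [2], [3], [4], [5], [6]
  1-simplices (9): [0,1], [0,5], [1,2], [1,3], [1,4], [1,5], [1,6], [2,3], [4,6]

giving chain groups C_0 ≅ Z^7, C_1 ≅ Z^9.

Boundary ∂_1: C_1 → C_0 is given by ∂[p,q] = [q] − [p].
This gives a 7×9 integer matrix of rank 6; reducing to Smith normal form yields diagonal entries (1,1,1,1,1,1).

Reading off H_k = ker ∂_k / im ∂_{k+1}:

  H_0: rank C_0 − rank ∂_1 = 7 − 6 = 1, and the invariant factors of ∂_1 are all 1, so H_0 = Z.
  H_1: rank ker ∂_1 − rank ∂_2 = (9 − 6) − 0 = 3, and there is no ∂_2, so H_1 = Z^3.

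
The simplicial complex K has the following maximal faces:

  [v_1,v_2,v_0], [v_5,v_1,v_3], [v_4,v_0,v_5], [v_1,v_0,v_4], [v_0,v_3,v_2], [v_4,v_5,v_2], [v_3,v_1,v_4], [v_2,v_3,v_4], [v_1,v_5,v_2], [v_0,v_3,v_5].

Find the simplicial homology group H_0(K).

H_0 ≅ Z.

Order the vertices as v_0 < v_1 < v_2 < v_3 < v_4 < v_5. Listing each simplex with vertices in this order, K has dimension 2 with simplices:

  0-simplices (6): [v_0], [v_1], [v_2], [v_3], [v_4], [v_5]
  1-simplices (15): (15 of them)
  2-simplices (10): [v_0,v_1,v_2], [v_0,v_1,v_4], [v_0,v_2,v_3], [v_0,v_3,v_5], [v_0,v_4,v_5], [v_1,v_2,v_5], [v_1,v_3,v_4], [v_1,v_3,v_5], [v_2,v_3,v_4], [v_2,v_4,v_5]

so the chain groups are C_0 ≅ Z^6, C_1 ≅ Z^15, C_2 ≅ Z^10.

∂_1: C_1 → C_0 sends each edge [p,q] (with p < q) to q − p. For instance
  ∂[v_0,v_1] = [v_1] − [v_0].
This gives a 6×15 integer matrix of rank 5; reducing to Smith normal form yields diagonal entries (1,1,1,1,1).

∂_2: C_2 → C_1 maps a triangle to the signed sum of its edges. For instance
  ∂[v_1,v_3,v_4] = [v_3,v_4] − [v_1,v_4] + [v_1,v_3],
  ∂[v_0,v_2,v_3] = [v_2,v_3] − [v_0,v_3] + [v_0,v_2].
As a 15×10 matrix over Z this has rank 10, with invariant factors (1,1,1,1,1,1,1,1,1,2).

Now H_k = ker ∂_k / im ∂_{k+1}, so:

  H_0: rank C_0 − rank ∂_1 = 6 − 5 = 1, and the invariant factors of ∂_1 are all 1, so H_0 = Z.

(K is a triangulation of the real projective plane RP^2.)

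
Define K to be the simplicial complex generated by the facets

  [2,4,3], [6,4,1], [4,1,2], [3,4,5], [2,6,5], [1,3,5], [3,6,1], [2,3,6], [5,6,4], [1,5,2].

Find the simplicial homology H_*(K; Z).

K has 6 vertices, 15 edges, 10 triangles.
rank ∂_0 = 0, rank ∂_1 = 5 ⇒ b_0 = 6 − 0 − 5 = 1; all invariant factors of ∂_1 are 1 so no torsion. So H_0 ≅ Z.
rank ∂_1 = 5, rank ∂_2 = 10 ⇒ b_1 = 15 − 5 − 10 = 0; ∂_2 has invariant factor(s) [2] giving torsion. So H_1 ≅ Z_2.
rank ∂_2 = 10, rank ∂_3 = 0 ⇒ b_2 = 10 − 10 − 0 = 0. So H_2 ≅ 0.

H_0 ≅ Z,  H_1 ≅ Z_2,  H_2 = 0.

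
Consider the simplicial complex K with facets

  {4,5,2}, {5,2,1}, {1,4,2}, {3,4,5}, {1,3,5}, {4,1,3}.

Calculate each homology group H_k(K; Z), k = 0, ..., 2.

H_0 = Z,  H_1 = 0,  H_2 = Z.

Order the vertices as 1 < 2 < 3 < 4 < 5. Listing each simplex with vertices in this order, K has dimension 2 with simplices:

  0-simplices (5): [1], [2], [3], [4], [5]
  1-simplices (9): [1,2], [1,3], [1,4], [1,5], [2,4], [2,5], [3,4], [3,5], [4,5]
  2-simplices (6): [1,2,4], [1,2,5], [1,3,4], [1,3,5], [2,4,5], [3,4,5]

so the chain groups are C_0 ≅ Z^5, C_1 ≅ Z^9, C_2 ≅ Z^6.

The boundary map ∂_1: C_1 → C_0 maps an edge to its endpoints' difference, ∂[p,q] = q − p.
The resulting 5×9 matrix has rank 4, and its Smith normal form has invariant factors (1,1,1,1).

The boundary map ∂_2: C_2 → C_1 maps a triangle to the signed sum of its edges. For instance
  ∂[3,4,5] = [4,5] − [3,5] + [3,4],
  ∂[2,4,5] = [4,5] − [2,5] + [2,4].
As a 9×6 matrix over Z this has rank 5, with invariant factors (1,1,1,1,1).

From H_k ≅ ker(∂_k) / im(∂_{k+1}) we obtain:

  H_0: rank C_0 − rank ∂_1 = 5 − 4 = 1, and the invariant factors of ∂_1 are all 1, so H_0 ≅ Z.
  H_1: rank ker ∂_1 − rank ∂_2 = (9 − 4) − 5 = 0, and the invariant factors of ∂_2 are all 1, so H_1 ≅ 0.
  H_2: rank ker ∂_2 − rank ∂_3 = (6 − 5) − 0 = 1, and there is no ∂_3, so H_2 ≅ Z.

(K is a triangulation of the 2-sphere S^2.)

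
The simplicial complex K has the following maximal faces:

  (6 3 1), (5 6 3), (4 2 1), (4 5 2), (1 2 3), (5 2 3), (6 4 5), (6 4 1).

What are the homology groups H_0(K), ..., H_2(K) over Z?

We work with the vertex ordering 1 < 2 < 3 < 4 < 5 < 6. The simplices of K, each written with vertices in increasing order, are:

  0-simplices (6): [1], [2], [3], [4], [5], [6]
  1-simplices (12): [1,2], [1,3], [1,4], [1,6], [2,3], [2,4], [2,5], [3,5], [3,6], [4,5], [4,6], [5,6]
  2-simplices (8): [1,2,3], [1,2,4], [1,3,6], [1,4,6], [2,3,5], [2,4,5], [3,5,6], [4,5,6]

giving chain groups C_0 ≅ Z^6, C_1 ≅ Z^12, C_2 ≅ Z^8.

∂_1: C_1 → C_0 sends each edge [p,q] (with p < q) to q − p.
The resulting 6×12 matrix has rank 5, and its Smith normal form has invariant factors (1,1,1,1,1).

The boundary map ∂_2: C_2 → C_1 sends each 2-simplex [p,q,r] to [q,r] − [p,r] + [p,q]. For instance
  ∂[3,5,6] = [5,6] − [3,6] + [3,5],
  ∂[2,4,5] = [4,5] − [2,5] + [2,4].
As a 12×8 matrix over Z this has rank 7, with invariant factors (1,1,1,1,1,1,1).

From H_k ≅ ker(∂_k) / im(∂_{k+1}) we obtain:

  H_0: rank C_0 − rank ∂_1 = 6 − 5 = 1, and the invariant factors of ∂_1 are all 1, so H_0 = Z.
  H_1: rank ker ∂_1 − rank ∂_2 = (12 − 5) − 7 = 0, and the invariant factors of ∂_2 are all 1, so H_1 = 0.
  H_2: rank ker ∂_2 − rank ∂_3 = (8 − 7) − 0 = 1, and there is no ∂_3, so H_2 = Z.

As a check, the Euler characteristic is 6 − 12 + 8 = 2, which agrees with 1 − 0 + 1 = 2.
(K is a triangulation of the 2-sphere S^2.)

H_0 = Z,  H_1 = 0,  H_2 = Z.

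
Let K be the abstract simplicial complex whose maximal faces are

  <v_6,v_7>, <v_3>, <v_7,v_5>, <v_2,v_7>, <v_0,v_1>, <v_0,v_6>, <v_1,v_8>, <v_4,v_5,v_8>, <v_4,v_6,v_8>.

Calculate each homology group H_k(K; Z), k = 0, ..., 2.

We work with the vertex ordering v_0 < v_1 < v_2 < v_3 < v_4 < v_5 < v_6 < v_7 < v_8. The simplices of K, each written with vertices in increasing order, are:

  0-simplices (9): [v_0], [v_1], [v_2], [v_3], [v_4], [v_5], [v_6], [v_7], [v_8]
  1-simplices (11): [v_0,v_1], [v_0,v_6], [v_1,v_8], [v_2,v_7], [v_4,v_5], [v_4,v_6], [v_4,v_8], [v_5,v_7], [v_5,v_8], [v_6,v_7], [v_6,v_8]
  2-simplices (2): [v_4,v_5,v_8], [v_4,v_6,v_8]

Hence C_0 ≅ Z^9, C_1 ≅ Z^11, C_2 ≅ Z^2.

∂_1: C_1 → C_0 is given by ∂[p,q] = [q] − [p]. For instance
  ∂[v_4,v_6] = [v_6] − [v_4].
The resulting 9×11 matrix has rank 7, and its Smith normal form has invariant factors (1,1,1,1,1,1,1).

∂_2: C_2 → C_1 maps a triangle to the signed sum of its edges. For instance
  ∂[v_4,v_6,v_8] = [v_6,v_8] − [v_4,v_8] + [v_4,v_6],
  ∂[v_4,v_5,v_8] = [v_5,v_8] − [v_4,v_8] + [v_4,v_5].
The resulting 11×2 matrix has rank 2, and its Smith normal form has invariant factors (1,1).

Now H_k = ker ∂_k / im ∂_{k+1}, so:

  H_0: rank C_0 − rank ∂_1 = 9 − 7 = 2, and the invariant factors of ∂_1 are all 1, so H_0 = Z^2.
  H_1: rank ker ∂_1 − rank ∂_2 = (11 − 7) − 2 = 2, and the invariant factors of ∂_2 are all 1, so H_1 = Z^2.
  H_2: rank ker ∂_2 − rank ∂_3 = (2 − 2) − 0 = 0, and there is no ∂_3, so H_2 = 0.

H_0 ≅ Z^2,  H_1 ≅ Z^2,  H_2 = 0.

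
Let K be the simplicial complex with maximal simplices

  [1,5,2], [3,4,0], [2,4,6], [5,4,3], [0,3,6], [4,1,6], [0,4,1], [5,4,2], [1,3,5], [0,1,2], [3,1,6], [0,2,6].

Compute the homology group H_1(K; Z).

We work with the vertex ordering 0 < 1 < 2 < 3 < 4 < 5 < 6. The simplices of K, each written with vertices in increasing order, are:

  0-simplices (7): [0], [1], [2], [3], [4], [5], [6]
  1-simplices (18): [0,1], [0,2], [0,3], [0,4], [0,6], [1,2], [1,3], [1,4], [1,5], [1,6], [2,4], [2,5], [2,6], [3,4], [3,5], [3,6], [4,5], [4,6]
  2-simplices (12): [0,1,2], [0,1,4], [0,2,6], [0,3,4], [0,3,6], [1,2,5], [1,3,5], [1,3,6], [1,4,6], [2,4,5], [2,4,6], [3,4,5]

giving chain groups C_0 ≅ Z^7, C_1 ≅ Z^18, C_2 ≅ Z^12.

The boundary map ∂_1: C_1 → C_0 sends each edge [p,q] (with p < q) to q − p. For instance
  ∂[1,4] = [4] − [1].
This gives a 7×18 integer matrix of rank 6; reducing to Smith normal form yields diagonal entries (1,1,1,1,1,1).

Boundary ∂_2: C_2 → C_1 sends each 2-simplex [p,q,r] to [q,r] − [p,r] + [p,q]. For instance
  ∂[0,3,4] = [3,4] − [0,4] + [0,3],
  ∂[0,2,6] = [2,6] − [0,6] + [0,2].
This gives a 18×12 integer matrix of rank 12; reducing to Smith normal form yields diagonal entries (1,1,1,1,1,1,1,1,1,1,1,2).

Computing H_k = (kernel of ∂_k) / (image of ∂_{k+1}):

  H_1: rank ker ∂_1 − rank ∂_2 = (18 − 6) − 12 = 0, and ∂_2 has invariant factor 2 > 1, so H_1 ≅ Z/2Z.

H_1 = Z/2Z.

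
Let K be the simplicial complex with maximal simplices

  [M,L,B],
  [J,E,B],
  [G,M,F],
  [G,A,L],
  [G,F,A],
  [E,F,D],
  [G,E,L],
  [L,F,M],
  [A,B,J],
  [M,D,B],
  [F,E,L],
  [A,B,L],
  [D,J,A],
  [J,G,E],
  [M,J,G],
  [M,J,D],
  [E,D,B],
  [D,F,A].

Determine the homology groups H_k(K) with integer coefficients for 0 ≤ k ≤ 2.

H_0 = Z,  H_1 = Z ⊕ Z/2,  H_2 = 0.

Take the total order A < B < D < E < F < G < J < L < M on the vertex set. Then K (dimension 2) consists of the simplices:

  0-simplices (9): A, B, D, E, F, G, J, L, M
  1-simplices (27): AB, AD, AF, AG, AJ, AL, BD, BE, BJ, BL, BM, DE, DF, DJ, DM, EF, EG, EJ, EL, FG, FL, FM, GJ, GL, GM, JM, LM
  2-simplices (18): ABJ, ABL, ADF, ADJ, AFG, AGL, BDE, BDM, BEJ, BLM, DEF, DJM, EFL, EGJ, EGL, FGM, FLM, GJM

giving chain groups C_0 ≅ Z^9, C_1 ≅ Z^27, C_2 ≅ Z^18.

The boundary map ∂_1: C_1 → C_0 sends each edge [p,q] (with p < q) to q − p.
The resulting 9×27 matrix has rank 8, and its Smith normal form has invariant factors (1,1,1,1,1,1,1,1).

∂_2: C_2 → C_1 sends each 2-simplex [p,q,r] to [q,r] − [p,r] + [p,q]. For instance
  ∂DJM = JM − DM + DJ,
  ∂AGL = GL − AL + AG.
The resulting 27×18 matrix has rank 18, and its Smith normal form has invariant factors (1,1,1,1,1,1,1,1,1,1,1,1,1,1,1,1,1,2).

Now H_k = ker ∂_k / im ∂_{k+1}, so:

  H_0: rank C_0 − rank ∂_1 = 9 − 8 = 1, and the invariant factors of ∂_1 are all 1, so H_0 = Z.
  H_1: rank ker ∂_1 − rank ∂_2 = (27 − 8) − 18 = 1, and ∂_2 has invariant factor 2 > 1, so H_1 = Z ⊕ Z/2.
  H_2: rank ker ∂_2 − rank ∂_3 = (18 − 18) − 0 = 0, and there is no ∂_3, so H_2 = 0.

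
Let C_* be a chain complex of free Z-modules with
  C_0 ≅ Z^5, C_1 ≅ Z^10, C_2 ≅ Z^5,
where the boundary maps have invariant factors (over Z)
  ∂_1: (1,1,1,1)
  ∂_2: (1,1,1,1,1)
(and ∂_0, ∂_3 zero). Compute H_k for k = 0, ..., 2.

H_0: b_0 = 5 − 0 − 4 = 1; torsion from ∂_1 factors > 1: none. So H_0 = Z.
H_1: b_1 = 10 − 4 − 5 = 1; torsion from ∂_2 factors > 1: none. So H_1 = Z.
H_2: b_2 = 5 − 5 − 0 = 0; torsion from ∂_3 factors > 1: none. So H_2 = 0.

H_0 = Z,  H_1 = Z,  H_2 = 0.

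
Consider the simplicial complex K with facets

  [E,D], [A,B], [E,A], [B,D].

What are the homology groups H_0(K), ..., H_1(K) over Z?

Fix the vertex order A < B < D < E and write every simplex with vertices in increasing order. Then dim K = 1 and the simplices of K are:

  0-simplices (4): A, B, D, E
  1-simplices (4): AB, AE, BD, DE

so the chain groups are C_0 ≅ Z^4, C_1 ≅ Z^4.

The boundary map ∂_1: C_1 → C_0 maps an edge to its endpoints' difference, ∂[p,q] = q − p. For instance
  ∂AB = B − A.
As a 4×4 matrix over Z this has rank 3, with invariant factors (1,1,1).

Now H_k = ker ∂_k / im ∂_{k+1}, so:

  H_0: rank C_0 − rank ∂_1 = 4 − 3 = 1, and the invariant factors of ∂_1 are all 1, so H_0 = Z.
  H_1: rank ker ∂_1 − rank ∂_2 = (4 − 3) − 0 = 1, and there is no ∂_2, so H_1 = Z.

As a check, the Euler characteristic is 4 − 4 = 0, which agrees with 1 − 1 = 0.
(K is a triangulation of the circle S^1.)

H_0 = Z,  H_1 = Z.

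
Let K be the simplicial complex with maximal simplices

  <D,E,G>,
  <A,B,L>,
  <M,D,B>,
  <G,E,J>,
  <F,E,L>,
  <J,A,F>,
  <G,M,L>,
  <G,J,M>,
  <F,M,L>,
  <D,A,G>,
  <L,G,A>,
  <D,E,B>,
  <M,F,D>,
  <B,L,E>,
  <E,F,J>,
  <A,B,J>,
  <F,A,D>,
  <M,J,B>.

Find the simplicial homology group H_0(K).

We work with the vertex ordering A < B < D < E < F < G < J < L < M. The simplices of K, each written with vertices in increasing order, are:

  0-simplices (9): A, B, D, E, F, G, J, L, M
  1-simplices (27): AB, AD, AF, AG, AJ, AL, BD, BE, BJ, BL, BM, DE, DF, DG, DM, EF, EG, EJ, EL, FJ, FL, FM, GJ, GL, GM, JM, LM
  2-simplices (18): ABJ, ABL, ADF, ADG, AFJ, AGL, BDE, BDM, BEL, BJM, DEG, DFM, EFJ, EFL, EGJ, FLM, GJM, GLM

Hence C_0 ≅ Z^9, C_1 ≅ Z^27, C_2 ≅ Z^18.

∂_1: C_1 → C_0 is given by ∂[p,q] = [q] − [p]. For instance
  ∂BJ = J − B.
This gives a 9×27 integer matrix of rank 8; reducing to Smith normal form yields diagonal entries (1,1,1,1,1,1,1,1).

∂_2: C_2 → C_1 sends each 2-simplex [p,q,r] to [q,r] − [p,r] + [p,q]. For instance
  ∂DFM = FM − DM + DF,
  ∂ADF = DF − AF + AD.
The 27×18 boundary matrix has rank 17 and Smith normal form diag(1,1,1,1,1,1,1,1,1,1,1,1,1,1,1,1,1).

From H_k ≅ ker(∂_k) / im(∂_{k+1}) we obtain:

  H_0: rank C_0 − rank ∂_1 = 9 − 8 = 1, and the invariant factors of ∂_1 are all 1, so H_0 = Z.

H_0 ≅ Z.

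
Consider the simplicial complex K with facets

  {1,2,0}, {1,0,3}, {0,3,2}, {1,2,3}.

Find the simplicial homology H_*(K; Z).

We work with the vertex ordering 0 < 1 < 2 < 3. The simplices of K, each written with vertices in increasing order, are:

  0-simplices (4): [0], [1], [2], [3]
  1-simplices (6): [0,1], [0,2], [0,3], [1,2], [1,3], [2,3]
  2-simplices (4): [0,1,2], [0,1,3], [0,2,3], [1,2,3]

Hence C_0 ≅ Z^4, C_1 ≅ Z^6, C_2 ≅ Z^4.

∂_1: C_1 → C_0 is given by ∂[p,q] = [q] − [p].
As a 4×6 matrix over Z this has rank 3, with invariant factors (1,1,1).

∂_2: C_2 → C_1 maps a triangle to the signed sum of its edges. For instance
  ∂[0,2,3] = [2,3] − [0,3] + [0,2],
  ∂[0,1,3] = [1,3] − [0,3] + [0,1].
As a 6×4 matrix over Z this has rank 3, with invariant factors (1,1,1).

Reading off H_k = ker ∂_k / im ∂_{k+1}:

  H_0: rank C_0 − rank ∂_1 = 4 − 3 = 1, and the invariant factors of ∂_1 are all 1, so H_0 = Z.
  H_1: rank ker ∂_1 − rank ∂_2 = (6 − 3) − 3 = 0, and the invariant factors of ∂_2 are all 1, so H_1 = 0.
  H_2: rank ker ∂_2 − rank ∂_3 = (4 − 3) − 0 = 1, and there is no ∂_3, so H_2 = Z.

(K is a triangulation of the 2-sphere S^2.)

H_0 ≅ Z,  H_1 = 0,  H_2 ≅ Z.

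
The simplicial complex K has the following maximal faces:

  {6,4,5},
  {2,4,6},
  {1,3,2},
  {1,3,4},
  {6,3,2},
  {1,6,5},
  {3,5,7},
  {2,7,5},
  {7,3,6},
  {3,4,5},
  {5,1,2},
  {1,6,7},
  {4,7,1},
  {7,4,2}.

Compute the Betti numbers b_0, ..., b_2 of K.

K has 7 vertices, 21 edges, 14 triangles.
rank ∂_0 = 0, rank ∂_1 = 6 ⇒ b_0 = 7 − 0 − 6 = 1; all invariant factors of ∂_1 are 1 so no torsion. So H_0 ≅ Z.
rank ∂_1 = 6, rank ∂_2 = 13 ⇒ b_1 = 21 − 6 − 13 = 2; all invariant factors of ∂_2 are 1 so no torsion. So H_1 ≅ Z^2.
rank ∂_2 = 13, rank ∂_3 = 0 ⇒ b_2 = 14 − 13 − 0 = 1. So H_2 ≅ Z.

b_0 = 1, b_1 = 2, b_2 = 1.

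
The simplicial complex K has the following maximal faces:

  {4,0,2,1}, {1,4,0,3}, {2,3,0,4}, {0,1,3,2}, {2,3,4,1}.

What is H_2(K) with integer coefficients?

Take the total order 0 < 1 < 2 < 3 < 4 on the vertex set. Then K (dimension 3) consists of the simplices:

  0-simplices (5): [0], [1], [2], [3], [4]
  1-simplices (10): [0,1], [0,2], [0,3], [0,4], [1,2], [1,3], [1,4], [2,3], [2,4], [3,4]
  2-simplices (10): [0,1,2], [0,1,3], [0,1,4], [0,2,3], [0,2,4], [0,3,4], [1,2,3], [1,2,4], [1,3,4], [2,3,4]
  3-simplices (5): [0,1,2,3], [0,1,2,4], [0,1,3,4], [0,2,3,4], [1,2,3,4]

so the chain groups are C_0 ≅ Z^5, C_1 ≅ Z^10, C_2 ≅ Z^10, C_3 ≅ Z^5.

Boundary ∂_1: C_1 → C_0 is given by ∂[p,q] = [q] − [p]. For instance
  ∂[0,2] = [2] − [0].
The resulting 5×10 matrix has rank 4, and its Smith normal form has invariant factors (1,1,1,1).

Boundary ∂_2: C_2 → C_1 sends each 2-simplex [p,q,r] to [q,r] − [p,r] + [p,q]. For instance
  ∂[2,3,4] = [3,4] − [2,4] + [2,3],
  ∂[0,2,4] = [2,4] − [0,4] + [0,2].
The resulting 10×10 matrix has rank 6, and its Smith normal form has invariant factors (1,1,1,1,1,1).

Boundary ∂_3: C_3 → C_2 sends each 3-simplex σ to the alternating sum Σ_i (−1)^i (σ with its i-th vertex removed). For instance
  ∂[0,1,3,4] = [1,3,4] − [0,3,4] + [0,1,4] − [0,1,3],
  ∂[1,2,3,4] = [2,3,4] − [1,3,4] + [1,2,4] − [1,2,3].
As a 10×5 matrix over Z this has rank 4, with invariant factors (1,1,1,1).

Computing H_k = (kernel of ∂_k) / (image of ∂_{k+1}):

  H_2: rank ker ∂_2 − rank ∂_3 = (10 − 6) − 4 = 0, and the invariant factors of ∂_3 are all 1, so H_2 ≅ 0.

(K is a triangulation of the 3-sphere S^3.)

H_2 = 0.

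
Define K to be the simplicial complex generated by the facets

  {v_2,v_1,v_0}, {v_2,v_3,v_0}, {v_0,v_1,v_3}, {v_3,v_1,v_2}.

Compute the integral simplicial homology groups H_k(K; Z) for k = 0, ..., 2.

H_0 = Z,  H_1 = 0,  H_2 = Z.

Fix the vertex order v_0 < v_1 < v_2 < v_3 and write every simplex with vertices in increasing order. Then dim K = 2 and the simplices of K are:

  0-simplices (4): [v_0], [v_1], [v_2], [v_3]
  1-simplices (6): [v_0,v_1], [v_0,v_2], [v_0,v_3], [v_1,v_2], [v_1,v_3], [v_2,v_3]
  2-simplices (4): [v_0,v_1,v_2], [v_0,v_1,v_3], [v_0,v_2,v_3], [v_1,v_2,v_3]

giving chain groups C_0 ≅ Z^4, C_1 ≅ Z^6, C_2 ≅ Z^4.

Boundary ∂_1: C_1 → C_0 maps an edge to its endpoints' difference, ∂[p,q] = q − p.
As a 4×6 matrix over Z this has rank 3, with invariant factors (1,1,1).

∂_2: C_2 → C_1 maps a triangle to the signed sum of its edges. For instance
  ∂[v_0,v_1,v_2] = [v_1,v_2] − [v_0,v_2] + [v_0,v_1],
  ∂[v_1,v_2,v_3] = [v_2,v_3] − [v_1,v_3] + [v_1,v_2].
This gives a 6×4 integer matrix of rank 3; reducing to Smith normal form yields diagonal entries (1,1,1).

Reading off H_k = ker ∂_k / im ∂_{k+1}:

  H_0: rank C_0 − rank ∂_1 = 4 − 3 = 1, and the invariant factors of ∂_1 are all 1, so H_0 = Z.
  H_1: rank ker ∂_1 − rank ∂_2 = (6 − 3) − 3 = 0, and the invariant factors of ∂_2 are all 1, so H_1 = 0.
  H_2: rank ker ∂_2 − rank ∂_3 = (4 − 3) − 0 = 1, and there is no ∂_3, so H_2 = Z.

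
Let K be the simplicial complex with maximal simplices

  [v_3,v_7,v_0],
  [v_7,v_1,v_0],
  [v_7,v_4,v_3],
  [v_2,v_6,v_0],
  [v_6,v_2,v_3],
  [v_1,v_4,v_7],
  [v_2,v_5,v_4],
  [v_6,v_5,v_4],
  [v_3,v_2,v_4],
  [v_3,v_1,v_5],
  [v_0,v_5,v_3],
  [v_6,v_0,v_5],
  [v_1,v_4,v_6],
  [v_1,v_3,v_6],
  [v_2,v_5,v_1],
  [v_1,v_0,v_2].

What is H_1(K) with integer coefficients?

Fix the vertex order v_0 < v_1 < v_2 < v_3 < v_4 < v_5 < v_6 < v_7 and write every simplex with vertices in increasing order. Then dim K = 2 and the simplices of K are:

  0-simplices (8): [v_0], [v_1], [v_2], [v_3], [v_4], [v_5], [v_6], [v_7]
  1-simplices (24): (24 of them)
  2-simplices (16): (16 of them)

so the chain groups are C_0 ≅ Z^8, C_1 ≅ Z^24, C_2 ≅ Z^16.

∂_1: C_1 → C_0 sends each edge [p,q] (with p < q) to q − p. For instance
  ∂[v_2,v_5] = [v_5] − [v_2].
As a 8×24 matrix over Z this has rank 7, with invariant factors (1,1,1,1,1,1,1).

The boundary map ∂_2: C_2 → C_1 sends each 2-simplex [p,q,r] to [q,r] − [p,r] + [p,q]. For instance
  ∂[v_1,v_3,v_5] = [v_3,v_5] − [v_1,v_5] + [v_1,v_3],
  ∂[v_1,v_3,v_6] = [v_3,v_6] − [v_1,v_6] + [v_1,v_3].
As a 24×16 matrix over Z this has rank 15, with invariant factors (1,1,1,1,1,1,1,1,1,1,1,1,1,1,1).

Now H_k = ker ∂_k / im ∂_{k+1}, so:

  H_1: rank ker ∂_1 − rank ∂_2 = (24 − 7) − 15 = 2, and the invariant factors of ∂_2 are all 1, so H_1 = Z^2.

H_1 = Z^2.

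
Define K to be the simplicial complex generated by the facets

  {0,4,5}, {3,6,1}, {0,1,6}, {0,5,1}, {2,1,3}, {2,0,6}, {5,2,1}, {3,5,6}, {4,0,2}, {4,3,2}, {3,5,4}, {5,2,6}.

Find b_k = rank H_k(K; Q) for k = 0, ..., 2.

K has 7 vertices, 18 edges, 12 triangles.
rank ∂_0 = 0, rank ∂_1 = 6 ⇒ b_0 = 7 − 0 − 6 = 1; all invariant factors of ∂_1 are 1 so no torsion. So H_0 ≅ Z.
rank ∂_1 = 6, rank ∂_2 = 12 ⇒ b_1 = 18 − 6 − 12 = 0; ∂_2 has invariant factor(s) [2] giving torsion. So H_1 ≅ Z/2.
rank ∂_2 = 12, rank ∂_3 = 0 ⇒ b_2 = 12 − 12 − 0 = 0. So H_2 ≅ 0.

b_0 = 1, b_1 = 0, b_2 = 0.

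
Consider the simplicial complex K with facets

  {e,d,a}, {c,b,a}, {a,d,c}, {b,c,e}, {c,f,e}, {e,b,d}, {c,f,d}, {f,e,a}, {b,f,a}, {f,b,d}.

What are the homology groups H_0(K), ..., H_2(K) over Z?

H_0 ≅ Z,  H_1 ≅ Z/2,  H_2 = 0.

Fix the vertex order a < b < c < d < e < f and write every simplex with vertices in increasing order. Then dim K = 2 and the simplices of K are:

  0-simplices (6): a, b, c, d, e, f
  1-simplices (15): ab, ac, ad, ae, af, bc, bd, be, bf, cd, ce, cf, de, df, ef
  2-simplices (10): abc, abf, acd, ade, aef, bce, bde, bdf, cdf, cef

Hence C_0 ≅ Z^6, C_1 ≅ Z^15, C_2 ≅ Z^10.

The boundary map ∂_1: C_1 → C_0 sends each edge [p,q] (with p < q) to q − p. For instance
  ∂bc = c − b.
The 6×15 boundary matrix has rank 5 and Smith normal form diag(1,1,1,1,1).

The boundary map ∂_2: C_2 → C_1 sends each 2-simplex [p,q,r] to [q,r] − [p,r] + [p,q]. For instance
  ∂bde = de − be + bd,
  ∂cef = ef − cf + ce.
This gives a 15×10 integer matrix of rank 10; reducing to Smith normal form yields diagonal entries (1,1,1,1,1,1,1,1,1,2).

From H_k ≅ ker(∂_k) / im(∂_{k+1}) we obtain:

  H_0: rank C_0 − rank ∂_1 = 6 − 5 = 1, and the invariant factors of ∂_1 are all 1, so H_0 ≅ Z.
  H_1: rank ker ∂_1 − rank ∂_2 = (15 − 5) − 10 = 0, and ∂_2 has invariant factor 2 > 1, so H_1 ≅ Z/2.
  H_2: rank ker ∂_2 − rank ∂_3 = (10 − 10) − 0 = 0, and there is no ∂_3, so H_2 ≅ 0.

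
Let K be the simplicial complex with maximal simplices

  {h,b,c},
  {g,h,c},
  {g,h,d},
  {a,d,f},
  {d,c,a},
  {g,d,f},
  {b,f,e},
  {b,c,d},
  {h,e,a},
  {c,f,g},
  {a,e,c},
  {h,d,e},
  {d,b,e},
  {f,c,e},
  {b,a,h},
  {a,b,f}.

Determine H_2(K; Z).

K has 8 vertices, 24 edges, 16 triangles.
rank ∂_2 = 15, rank ∂_3 = 0 ⇒ b_2 = 16 − 15 − 0 = 1. So H_2 ≅ Z.

H_2 ≅ Z.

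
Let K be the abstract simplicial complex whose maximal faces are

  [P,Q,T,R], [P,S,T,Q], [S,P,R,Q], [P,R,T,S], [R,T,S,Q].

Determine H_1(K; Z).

Take the total order P < Q < R < S < T on the vertex set. Then K (dimension 3) consists of the simplices:

  0-simplices (5): P, Q, R, S, T
  1-simplices (10): PQ, PR, PS, PT, QR, QS, QT, RS, RT, ST
  2-simplices (10): PQR, PQS, PQT, PRS, PRT, PST, QRS, QRT, QST, RST
  3-simplices (5): PQRS, PQRT, PQST, PRST, QRST

so the chain groups are C_0 ≅ Z^5, C_1 ≅ Z^10, C_2 ≅ Z^10, C_3 ≅ Z^5.

∂_1: C_1 → C_0 sends each edge [p,q] (with p < q) to q − p.
The resulting 5×10 matrix has rank 4, and its Smith normal form has invariant factors (1,1,1,1).

Boundary ∂_2: C_2 → C_1 sends each 2-simplex [p,q,r] to [q,r] − [p,r] + [p,q]. For instance
  ∂PRS = RS − PS + PR,
  ∂PQR = QR − PR + PQ.
The resulting 10×10 matrix has rank 6, and its Smith normal form has invariant factors (1,1,1,1,1,1).

∂_3: C_3 → C_2 sends each 3-simplex σ to the alternating sum Σ_i (−1)^i (σ with its i-th vertex removed). For instance
  ∂PQST = QST − PST + PQT − PQS,
  ∂PQRS = QRS − PRS + PQS − PQR.
This gives a 10×5 integer matrix of rank 4; reducing to Smith normal form yields diagonal entries (1,1,1,1).

Reading off H_k = ker ∂_k / im ∂_{k+1}:

  H_1: rank ker ∂_1 − rank ∂_2 = (10 − 4) − 6 = 0, and the invariant factors of ∂_2 are all 1, so H_1 = 0.

H_1 ≅ 0.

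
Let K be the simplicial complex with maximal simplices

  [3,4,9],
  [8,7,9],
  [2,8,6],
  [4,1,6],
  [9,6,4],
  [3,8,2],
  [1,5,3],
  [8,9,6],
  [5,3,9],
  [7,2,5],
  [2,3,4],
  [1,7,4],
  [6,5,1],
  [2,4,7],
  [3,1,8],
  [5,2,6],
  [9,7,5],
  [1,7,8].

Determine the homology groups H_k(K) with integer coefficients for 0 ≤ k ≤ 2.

We work with the vertex ordering 1 < 2 < 3 < 4 < 5 < 6 < 7 < 8 < 9. The simplices of K, each written with vertices in increasing order, are:

  0-simplices (9): [1], [2], [3], [4], [5], [6], [7], [8], [9]
  1-simplices (27): (27 of them)
  2-simplices (18): [1,3,5], [1,3,8], [1,4,6], [1,4,7], [1,5,6], [1,7,8], [2,3,4], [2,3,8], [2,4,7], [2,5,6], [2,5,7], [2,6,8], [3,4,9], [3,5,9], [4,6,9], [5,7,9], [6,8,9], [7,8,9]

giving chain groups C_0 ≅ Z^9, C_1 ≅ Z^27, C_2 ≅ Z^18.

∂_1: C_1 → C_0 maps an edge to its endpoints' difference, ∂[p,q] = q − p. For instance
  ∂[1,6] = [6] − [1].
This gives a 9×27 integer matrix of rank 8; reducing to Smith normal form yields diagonal entries (1,1,1,1,1,1,1,1).

∂_2: C_2 → C_1 sends each 2-simplex [p,q,r] to [q,r] − [p,r] + [p,q]. For instance
  ∂[2,3,8] = [3,8] − [2,8] + [2,3],
  ∂[1,7,8] = [7,8] − [1,8] + [1,7].
The 27×18 boundary matrix has rank 17 and Smith normal form diag(1,1,1,1,1,1,1,1,1,1,1,1,1,1,1,1,1).

From H_k ≅ ker(∂_k) / im(∂_{k+1}) we obtain:

  H_0: rank C_0 − rank ∂_1 = 9 − 8 = 1, and the invariant factors of ∂_1 are all 1, so H_0 = Z.
  H_1: rank ker ∂_1 − rank ∂_2 = (27 − 8) − 17 = 2, and the invariant factors of ∂_2 are all 1, so H_1 = Z^2.
  H_2: rank ker ∂_2 − rank ∂_3 = (18 − 17) − 0 = 1, and there is no ∂_3, so H_2 = Z.

H_0 ≅ Z,  H_1 ≅ Z^2,  H_2 ≅ Z.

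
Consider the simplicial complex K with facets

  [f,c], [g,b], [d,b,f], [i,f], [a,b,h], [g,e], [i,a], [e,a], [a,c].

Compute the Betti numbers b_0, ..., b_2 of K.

b_0 = 1, b_1 = 3, b_2 = 0.

Order the vertices as a < b < c < d < e < f < g < h < i. Listing each simplex with vertices in this order, K has dimension 2 with simplices:

  0-simplices (9): a, b, c, d, e, f, g, h, i
  1-simplices (13): ab, ac, ae, ah, ai, bd, bf, bg, bh, cf, df, eg, fi
  2-simplices (2): abh, bdf

so the chain groups are C_0 ≅ Z^9, C_1 ≅ Z^13, C_2 ≅ Z^2.

Boundary ∂_1: C_1 → C_0 maps an edge to its endpoints' difference, ∂[p,q] = q − p. For instance
  ∂bf = f − b.
This gives a 9×13 integer matrix of rank 8; reducing to Smith normal form yields diagonal entries (1,1,1,1,1,1,1,1).

∂_2: C_2 → C_1 maps a triangle to the signed sum of its edges. For instance
  ∂bdf = df − bf + bd,
  ∂abh = bh − ah + ab.
The 13×2 boundary matrix has rank 2 and Smith normal form diag(1,1).

Reading off H_k = ker ∂_k / im ∂_{k+1}:

  H_0: rank C_0 − rank ∂_1 = 9 − 8 = 1, and the invariant factors of ∂_1 are all 1, so H_0 ≅ Z.
  H_1: rank ker ∂_1 − rank ∂_2 = (13 − 8) − 2 = 3, and the invariant factors of ∂_2 are all 1, so H_1 ≅ Z^3.
  H_2: rank ker ∂_2 − rank ∂_3 = (2 − 2) − 0 = 0, and there is no ∂_3, so H_2 ≅ 0.

As a check, the Euler characteristic is 9 − 13 + 2 = -2, which agrees with 1 − 3 + 0 = -2.

Hence the Betti numbers are b_0 = 1, b_1 = 3, b_2 = 0.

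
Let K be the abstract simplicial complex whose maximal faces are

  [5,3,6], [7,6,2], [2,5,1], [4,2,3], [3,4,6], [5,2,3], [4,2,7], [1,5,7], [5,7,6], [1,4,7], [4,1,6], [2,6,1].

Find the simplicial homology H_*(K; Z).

H_0 ≅ Z,  H_1 ≅ Z/2,  H_2 = 0.

Fix the vertex order 1 < 2 < 3 < 4 < 5 < 6 < 7 and write every simplex with vertices in increasing order. Then dim K = 2 and the simplices of K are:

  0-simplices (7): [1], [2], [3], [4], [5], [6], [7]
  1-simplices (18): [1,2], [1,4], [1,5], [1,6], [1,7], [2,3], [2,4], [2,5], [2,6], [2,7], [3,4], [3,5], [3,6], [4,6], [4,7], [5,6], [5,7], [6,7]
  2-simplices (12): [1,2,5], [1,2,6], [1,4,6], [1,4,7], [1,5,7], [2,3,4], [2,3,5], [2,4,7], [2,6,7], [3,4,6], [3,5,6], [5,6,7]

so the chain groups are C_0 ≅ Z^7, C_1 ≅ Z^18, C_2 ≅ Z^12.

Boundary ∂_1: C_1 → C_0 maps an edge to its endpoints' difference, ∂[p,q] = q − p. For instance
  ∂[1,2] = [2] − [1].
The 7×18 boundary matrix has rank 6 and Smith normal form diag(1,1,1,1,1,1).

∂_2: C_2 → C_1 acts by ∂[p,q,r] = [q,r] − [p,r] + [p,q]. For instance
  ∂[3,5,6] = [5,6] − [3,6] + [3,5],
  ∂[5,6,7] = [6,7] − [5,7] + [5,6].
The resulting 18×12 matrix has rank 12, and its Smith normal form has invariant factors (1,1,1,1,1,1,1,1,1,1,1,2).

Reading off H_k = ker ∂_k / im ∂_{k+1}:

  H_0: rank C_0 − rank ∂_1 = 7 − 6 = 1, and the invariant factors of ∂_1 are all 1, so H_0 = Z.
  H_1: rank ker ∂_1 − rank ∂_2 = (18 − 6) − 12 = 0, and ∂_2 has invariant factor 2 > 1, so H_1 = Z/2.
  H_2: rank ker ∂_2 − rank ∂_3 = (12 − 12) − 0 = 0, and there is no ∂_3, so H_2 = 0.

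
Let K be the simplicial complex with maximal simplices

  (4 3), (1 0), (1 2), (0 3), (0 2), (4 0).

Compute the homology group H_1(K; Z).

H_1 ≅ Z^2.

Order the vertices as 0 < 1 < 2 < 3 < 4. Listing each simplex with vertices in this order, K has dimension 1 with simplices:

  0-simplices (5): [0], [1], [2], [3], [4]
  1-simplices (6): [0,1], [0,2], [0,3], [0,4], [1,2], [3,4]

giving chain groups C_0 ≅ Z^5, C_1 ≅ Z^6.

∂_1: C_1 → C_0 sends each edge [p,q] (with p < q) to q − p. For instance
  ∂[0,3] = [3] − [0].
The resulting 5×6 matrix has rank 4, and its Smith normal form has invariant factors (1,1,1,1).

Reading off H_k = ker ∂_k / im ∂_{k+1}:

  H_1: rank ker ∂_1 − rank ∂_2 = (6 − 4) − 0 = 2, and there is no ∂_2, so H_1 = Z^2.

(K is a triangulation of a wedge of 2 circles.)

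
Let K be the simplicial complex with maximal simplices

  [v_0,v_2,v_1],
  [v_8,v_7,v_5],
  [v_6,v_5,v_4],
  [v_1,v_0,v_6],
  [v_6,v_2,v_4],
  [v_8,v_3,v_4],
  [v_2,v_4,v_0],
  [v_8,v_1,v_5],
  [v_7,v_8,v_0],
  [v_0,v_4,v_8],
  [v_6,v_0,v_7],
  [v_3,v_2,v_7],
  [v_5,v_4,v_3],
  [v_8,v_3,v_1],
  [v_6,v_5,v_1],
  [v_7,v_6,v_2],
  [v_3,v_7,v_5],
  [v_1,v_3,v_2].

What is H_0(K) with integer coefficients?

H_0 ≅ Z.

K has 9 vertices, 27 edges, 18 triangles.
rank ∂_0 = 0, rank ∂_1 = 8 ⇒ b_0 = 9 − 0 − 8 = 1; all invariant factors of ∂_1 are 1 so no torsion. So H_0 ≅ Z.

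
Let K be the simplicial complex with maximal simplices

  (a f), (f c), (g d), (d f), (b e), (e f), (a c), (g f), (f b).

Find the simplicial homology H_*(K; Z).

H_0 = Z,  H_1 = Z^3.

K has 7 vertices, 9 edges.
rank ∂_0 = 0, rank ∂_1 = 6 ⇒ b_0 = 7 − 0 − 6 = 1; all invariant factors of ∂_1 are 1 so no torsion. So H_0 = Z.
rank ∂_1 = 6, rank ∂_2 = 0 ⇒ b_1 = 9 − 6 − 0 = 3. So H_1 = Z^3.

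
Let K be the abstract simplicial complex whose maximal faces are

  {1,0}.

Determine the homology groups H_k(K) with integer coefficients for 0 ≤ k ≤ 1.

H_0 ≅ Z,  H_1 = 0.

Order the vertices as 0 < 1. Listing each simplex with vertices in this order, K has dimension 1 with simplices:

  0-simplices (2): [0], [1]
  1-simplices (1): [0,1]

giving chain groups C_0 ≅ Z^2, C_1 ≅ Z^1.

∂_1: C_1 → C_0 sends each edge [p,q] (with p < q) to q − p. For instance
  ∂[0,1] = [1] − [0].
This gives a 2×1 integer matrix of rank 1; reducing to Smith normal form yields diagonal entries (1).

Now H_k = ker ∂_k / im ∂_{k+1}, so:

  H_0: rank C_0 − rank ∂_1 = 2 − 1 = 1, and the invariant factors of ∂_1 are all 1, so H_0 = Z.
  H_1: rank ker ∂_1 − rank ∂_2 = (1 − 1) − 0 = 0, and there is no ∂_2, so H_1 = 0.

(K is a triangulation of the 1-simplex.)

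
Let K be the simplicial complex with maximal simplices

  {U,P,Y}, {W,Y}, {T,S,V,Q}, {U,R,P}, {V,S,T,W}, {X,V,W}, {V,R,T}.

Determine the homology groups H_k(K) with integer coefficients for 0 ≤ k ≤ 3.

Order the vertices as P < Q < R < S < T < U < V < W < X < Y. Listing each simplex with vertices in this order, K has dimension 3 with simplices:

  0-simplices (10): P, Q, R, S, T, U, V, W, X, Y
  1-simplices (19): PR, PU, PY, QS, QT, QV, RT, RU, RV, ST, SV, SW, TV, TW, UY, VW, VX, WX, WY
  2-simplices (11): PRU, PUY, QST, QSV, QTV, RTV, STV, STW, SVW, TVW, VWX
  3-simplices (2): QSTV, STVW

so the chain groups are C_0 ≅ Z^10, C_1 ≅ Z^19, C_2 ≅ Z^11, C_3 ≅ Z^2.

∂_1: C_1 → C_0 maps an edge to its endpoints' difference, ∂[p,q] = q − p.
This gives a 10×19 integer matrix of rank 9; reducing to Smith normal form yields diagonal entries (1,1,1,1,1,1,1,1,1).

Boundary ∂_2: C_2 → C_1 sends each 2-simplex [p,q,r] to [q,r] − [p,r] + [p,q]. For instance
  ∂RTV = TV − RV + RT,
  ∂QST = ST − QT + QS.
This gives a 19×11 integer matrix of rank 9; reducing to Smith normal form yields diagonal entries (1,1,1,1,1,1,1,1,1).

The boundary map ∂_3: C_3 → C_2 sends each 3-simplex σ to the alternating sum Σ_i (−1)^i (σ with its i-th vertex removed). For instance
  ∂QSTV = STV − QTV + QSV − QST,
  ∂STVW = TVW − SVW + STW − STV.
As a 11×2 matrix over Z this has rank 2, with invariant factors (1,1).

Reading off H_k = ker ∂_k / im ∂_{k+1}:

  H_0: rank C_0 − rank ∂_1 = 10 − 9 = 1, and the invariant factors of ∂_1 are all 1, so H_0 ≅ Z.
  H_1: rank ker ∂_1 − rank ∂_2 = (19 − 9) − 9 = 1, and the invariant factors of ∂_2 are all 1, so H_1 ≅ Z.
  H_2: rank ker ∂_2 − rank ∂_3 = (11 − 9) − 2 = 0, and the invariant factors of ∂_3 are all 1, so H_2 ≅ 0.
  H_3: rank ker ∂_3 − rank ∂_4 = (2 − 2) − 0 = 0, and there is no ∂_4, so H_3 ≅ 0.

As a check, the Euler characteristic is 10 − 19 + 11 − 2 = 0, which agrees with 1 − 1 + 0 − 0 = 0.

H_0 ≅ Z,  H_1 ≅ Z,  H_2 = 0,  H_3 = 0.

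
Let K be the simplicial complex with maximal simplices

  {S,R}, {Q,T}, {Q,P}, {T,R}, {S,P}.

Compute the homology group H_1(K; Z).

Order the vertices as P < Q < R < S < T. Listing each simplex with vertices in this order, K has dimension 1 with simplices:

  0-simplices (5): P, Q, R, S, T
  1-simplices (5): PQ, PS, QT, RS, RT

so the chain groups are C_0 ≅ Z^5, C_1 ≅ Z^5.

Boundary ∂_1: C_1 → C_0 sends each edge [p,q] (with p < q) to q − p.
As a 5×5 matrix over Z this has rank 4, with invariant factors (1,1,1,1).

From H_k ≅ ker(∂_k) / im(∂_{k+1}) we obtain:

  H_1: rank ker ∂_1 − rank ∂_2 = (5 − 4) − 0 = 1, and there is no ∂_2, so H_1 = Z.

H_1 = Z.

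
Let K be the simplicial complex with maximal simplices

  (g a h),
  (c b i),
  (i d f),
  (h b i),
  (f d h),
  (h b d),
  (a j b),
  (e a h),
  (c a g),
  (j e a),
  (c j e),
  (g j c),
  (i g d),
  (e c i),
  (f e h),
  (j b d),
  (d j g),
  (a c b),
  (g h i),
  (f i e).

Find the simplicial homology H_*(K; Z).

Order the vertices as a < b < c < d < e < f < g < h < i < j. Listing each simplex with vertices in this order, K has dimension 2 with simplices:

  0-simplices (10): a, b, c, d, e, f, g, h, i, j
  1-simplices (30): ab, ac, ae, ag, ah, aj, bc, bd, bh, bi, bj, ce, cg, ci, cj, df, dg, dh, di, dj, ef, eh, ei, ej, fh, fi, gh, gi, gj, hi
  2-simplices (20): abc, abj, acg, aeh, aej, agh, bci, bdh, bdj, bhi, cei, cej, cgj, dfh, dfi, dgi, dgj, efh, efi, ghi

so the chain groups are C_0 ≅ Z^10, C_1 ≅ Z^30, C_2 ≅ Z^20.

Boundary ∂_1: C_1 → C_0 maps an edge to its endpoints' difference, ∂[p,q] = q − p. For instance
  ∂bd = d − b.
As a 10×30 matrix over Z this has rank 9, with invariant factors (1,1,1,1,1,1,1,1,1).

The boundary map ∂_2: C_2 → C_1 acts by ∂[p,q,r] = [q,r] − [p,r] + [p,q]. For instance
  ∂ghi = hi − gi + gh,
  ∂bci = ci − bi + bc.
The 30×20 boundary matrix has rank 20 and Smith normal form diag(1,1,1,1,1,1,1,1,1,1,1,1,1,1,1,1,1,1,1,2).

Reading off H_k = ker ∂_k / im ∂_{k+1}:

  H_0: rank C_0 − rank ∂_1 = 10 − 9 = 1, and the invariant factors of ∂_1 are all 1, so H_0 = Z.
  H_1: rank ker ∂_1 − rank ∂_2 = (30 − 9) − 20 = 1, and ∂_2 has invariant factor 2 > 1, so H_1 = Z × Z/2.
  H_2: rank ker ∂_2 − rank ∂_3 = (20 − 20) − 0 = 0, and there is no ∂_3, so H_2 = 0.

As a check, the Euler characteristic is 10 − 30 + 20 = 0, which agrees with 1 − 1 + 0 = 0.
(K is a triangulation of the Klein bottle.)

H_0 ≅ Z,  H_1 ≅ Z × Z/2,  H_2 = 0.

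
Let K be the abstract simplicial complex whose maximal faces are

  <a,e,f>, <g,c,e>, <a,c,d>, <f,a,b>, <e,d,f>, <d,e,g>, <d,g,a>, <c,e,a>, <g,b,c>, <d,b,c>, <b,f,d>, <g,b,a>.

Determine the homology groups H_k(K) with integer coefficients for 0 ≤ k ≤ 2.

H_0 = Z,  H_1 = Z/2,  H_2 = 0.

K has 7 vertices, 18 edges, 12 triangles.
rank ∂_0 = 0, rank ∂_1 = 6 ⇒ b_0 = 7 − 0 − 6 = 1; all invariant factors of ∂_1 are 1 so no torsion. So H_0 = Z.
rank ∂_1 = 6, rank ∂_2 = 12 ⇒ b_1 = 18 − 6 − 12 = 0; ∂_2 has invariant factor(s) [2] giving torsion. So H_1 = Z/2.
rank ∂_2 = 12, rank ∂_3 = 0 ⇒ b_2 = 12 − 12 − 0 = 0. So H_2 = 0.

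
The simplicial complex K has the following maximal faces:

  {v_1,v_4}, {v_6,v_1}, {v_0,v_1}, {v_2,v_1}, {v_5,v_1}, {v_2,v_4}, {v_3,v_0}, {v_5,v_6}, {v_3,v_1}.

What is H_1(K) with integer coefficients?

H_1 = Z^3.

Take the total order v_0 < v_1 < v_2 < v_3 < v_4 < v_5 < v_6 on the vertex set. Then K (dimension 1) consists of the simplices:

  0-simplices (7): [v_0], [v_1], [v_2], [v_3], [v_4], [v_5], [v_6]
  1-simplices (9): [v_0,v_1], [v_0,v_3], [v_1,v_2], [v_1,v_3], [v_1,v_4], [v_1,v_5], [v_1,v_6], [v_2,v_4], [v_5,v_6]

Hence C_0 ≅ Z^7, C_1 ≅ Z^9.

∂_1: C_1 → C_0 is given by ∂[p,q] = [q] − [p].
This gives a 7×9 integer matrix of rank 6; reducing to Smith normal form yields diagonal entries (1,1,1,1,1,1).

Now H_k = ker ∂_k / im ∂_{k+1}, so:

  H_1: rank ker ∂_1 − rank ∂_2 = (9 − 6) − 0 = 3, and there is no ∂_2, so H_1 = Z^3.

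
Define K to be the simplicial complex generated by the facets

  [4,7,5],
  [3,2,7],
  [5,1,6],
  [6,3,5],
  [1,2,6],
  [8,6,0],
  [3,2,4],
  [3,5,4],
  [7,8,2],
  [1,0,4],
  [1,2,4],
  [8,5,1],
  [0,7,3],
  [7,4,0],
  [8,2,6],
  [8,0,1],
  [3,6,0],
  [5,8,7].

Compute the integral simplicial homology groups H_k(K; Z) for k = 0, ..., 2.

Take the total order 0 < 1 < 2 < 3 < 4 < 5 < 6 < 7 < 8 on the vertex set. Then K (dimension 2) consists of the simplices:

  0-simplices (9): [0], [1], [2], [3], [4], [5], [6], [7], [8]
  1-simplices (27): (27 of them)
  2-simplices (18): [0,1,4], [0,1,8], [0,3,6], [0,3,7], [0,4,7], [0,6,8], [1,2,4], [1,2,6], [1,5,6], [1,5,8], [2,3,4], [2,3,7], [2,6,8], [2,7,8], [3,4,5], [3,5,6], [4,5,7], [5,7,8]

giving chain groups C_0 ≅ Z^9, C_1 ≅ Z^27, C_2 ≅ Z^18.

Boundary ∂_1: C_1 → C_0 maps an edge to its endpoints' difference, ∂[p,q] = q − p. For instance
  ∂[2,7] = [7] − [2].
As a 9×27 matrix over Z this has rank 8, with invariant factors (1,1,1,1,1,1,1,1).

The boundary map ∂_2: C_2 → C_1 acts by ∂[p,q,r] = [q,r] − [p,r] + [p,q]. For instance
  ∂[2,7,8] = [7,8] − [2,8] + [2,7],
  ∂[0,1,4] = [1,4] − [0,4] + [0,1].
The resulting 27×18 matrix has rank 18, and its Smith normal form has invariant factors (1,1,1,1,1,1,1,1,1,1,1,1,1,1,1,1,1,2).

From H_k ≅ ker(∂_k) / im(∂_{k+1}) we obtain:

  H_0: rank C_0 − rank ∂_1 = 9 − 8 = 1, and the invariant factors of ∂_1 are all 1, so H_0 ≅ Z.
  H_1: rank ker ∂_1 − rank ∂_2 = (27 − 8) − 18 = 1, and ∂_2 has invariant factor 2 > 1, so H_1 ≅ Z ⊕ Z/2Z.
  H_2: rank ker ∂_2 − rank ∂_3 = (18 − 18) − 0 = 0, and there is no ∂_3, so H_2 ≅ 0.

As a check, the Euler characteristic is 9 − 27 + 18 = 0, which agrees with 1 − 1 + 0 = 0.

H_0 ≅ Z,  H_1 ≅ Z ⊕ Z/2Z,  H_2 = 0.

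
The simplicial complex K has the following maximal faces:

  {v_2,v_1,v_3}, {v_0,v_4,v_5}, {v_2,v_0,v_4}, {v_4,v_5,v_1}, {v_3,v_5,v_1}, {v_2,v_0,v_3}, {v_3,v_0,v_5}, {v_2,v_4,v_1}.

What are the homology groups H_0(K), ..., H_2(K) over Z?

H_0 = Z,  H_1 = 0,  H_2 = Z.

K has 6 vertices, 12 edges, 8 triangles.
rank ∂_0 = 0, rank ∂_1 = 5 ⇒ b_0 = 6 − 0 − 5 = 1; all invariant factors of ∂_1 are 1 so no torsion. So H_0 ≅ Z.
rank ∂_1 = 5, rank ∂_2 = 7 ⇒ b_1 = 12 − 5 − 7 = 0; all invariant factors of ∂_2 are 1 so no torsion. So H_1 ≅ 0.
rank ∂_2 = 7, rank ∂_3 = 0 ⇒ b_2 = 8 − 7 − 0 = 1. So H_2 ≅ Z.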